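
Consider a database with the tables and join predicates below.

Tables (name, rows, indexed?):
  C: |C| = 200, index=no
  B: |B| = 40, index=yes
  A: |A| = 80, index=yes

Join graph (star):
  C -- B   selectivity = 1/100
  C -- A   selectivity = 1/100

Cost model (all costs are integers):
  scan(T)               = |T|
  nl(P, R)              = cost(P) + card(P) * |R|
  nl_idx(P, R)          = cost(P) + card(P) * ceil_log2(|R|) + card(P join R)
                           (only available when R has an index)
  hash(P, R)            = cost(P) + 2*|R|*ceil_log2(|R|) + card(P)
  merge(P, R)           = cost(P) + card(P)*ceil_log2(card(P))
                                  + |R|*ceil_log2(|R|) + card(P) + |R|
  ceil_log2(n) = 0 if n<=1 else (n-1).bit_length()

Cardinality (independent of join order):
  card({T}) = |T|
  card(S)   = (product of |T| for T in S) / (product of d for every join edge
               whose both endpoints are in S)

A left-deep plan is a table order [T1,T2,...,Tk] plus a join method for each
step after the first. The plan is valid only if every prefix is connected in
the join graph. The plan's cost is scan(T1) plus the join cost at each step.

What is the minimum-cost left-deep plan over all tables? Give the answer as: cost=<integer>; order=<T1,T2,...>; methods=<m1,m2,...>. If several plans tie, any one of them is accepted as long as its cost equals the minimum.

Selinger DP (subsets sized 1..n):
  {C}: scan cost=200, card=200
  {B}: scan cost=40, card=40
  {A}: scan cost=80, card=80
  {BC}: card=80; try (B,hash)→880, (B,nl_idx)→1480, (C,merge)→2120, (B,merge)→2280, (C,hash)→3280, (C,nl)→8040 …(+1); best=880 via (B,hash)
  {AC}: card=160; try (A,hash)→1520, (A,nl_idx)→1760, (C,merge)→2520, (A,merge)→2640, (C,hash)→3360, (C,nl)→16080 …(+1); best=1520 via (A,hash)
  {ABC}: card=64; try (A,nl_idx)→1504, (A,hash)→2080, (B,hash)→2160, (A,merge)→2160, (B,nl_idx)→2544, (B,merge)→3240 …(+2); best=1504 via (A,nl_idx)

cost=1504; order=C,B,A; methods=hash,nl_idx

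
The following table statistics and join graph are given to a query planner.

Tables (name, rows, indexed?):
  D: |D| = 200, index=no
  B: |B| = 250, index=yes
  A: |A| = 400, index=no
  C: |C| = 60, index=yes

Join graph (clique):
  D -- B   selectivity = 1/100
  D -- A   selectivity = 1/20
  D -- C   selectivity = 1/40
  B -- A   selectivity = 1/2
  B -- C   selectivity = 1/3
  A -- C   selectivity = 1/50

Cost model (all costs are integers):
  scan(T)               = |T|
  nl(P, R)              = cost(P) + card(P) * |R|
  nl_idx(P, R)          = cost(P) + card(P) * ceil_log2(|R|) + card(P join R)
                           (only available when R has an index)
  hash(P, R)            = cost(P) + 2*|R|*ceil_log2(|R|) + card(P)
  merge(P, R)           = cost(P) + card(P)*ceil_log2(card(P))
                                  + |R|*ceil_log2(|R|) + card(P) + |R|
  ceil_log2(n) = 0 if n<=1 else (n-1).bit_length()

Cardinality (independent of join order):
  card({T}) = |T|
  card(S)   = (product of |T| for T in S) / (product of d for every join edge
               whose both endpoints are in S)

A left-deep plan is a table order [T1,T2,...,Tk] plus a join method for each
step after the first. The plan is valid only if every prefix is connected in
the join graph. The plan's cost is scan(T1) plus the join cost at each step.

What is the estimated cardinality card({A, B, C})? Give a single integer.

Tables in S: A(400), B(250), C(60)
Edges inside S: B-A(d=2), B-C(d=3), A-C(d=50)
numerator = 400 * 250 * 60 = 6000000
denominator = 2 * 3 * 50 = 300
card(S) = 6000000 / 300 = 20000

20000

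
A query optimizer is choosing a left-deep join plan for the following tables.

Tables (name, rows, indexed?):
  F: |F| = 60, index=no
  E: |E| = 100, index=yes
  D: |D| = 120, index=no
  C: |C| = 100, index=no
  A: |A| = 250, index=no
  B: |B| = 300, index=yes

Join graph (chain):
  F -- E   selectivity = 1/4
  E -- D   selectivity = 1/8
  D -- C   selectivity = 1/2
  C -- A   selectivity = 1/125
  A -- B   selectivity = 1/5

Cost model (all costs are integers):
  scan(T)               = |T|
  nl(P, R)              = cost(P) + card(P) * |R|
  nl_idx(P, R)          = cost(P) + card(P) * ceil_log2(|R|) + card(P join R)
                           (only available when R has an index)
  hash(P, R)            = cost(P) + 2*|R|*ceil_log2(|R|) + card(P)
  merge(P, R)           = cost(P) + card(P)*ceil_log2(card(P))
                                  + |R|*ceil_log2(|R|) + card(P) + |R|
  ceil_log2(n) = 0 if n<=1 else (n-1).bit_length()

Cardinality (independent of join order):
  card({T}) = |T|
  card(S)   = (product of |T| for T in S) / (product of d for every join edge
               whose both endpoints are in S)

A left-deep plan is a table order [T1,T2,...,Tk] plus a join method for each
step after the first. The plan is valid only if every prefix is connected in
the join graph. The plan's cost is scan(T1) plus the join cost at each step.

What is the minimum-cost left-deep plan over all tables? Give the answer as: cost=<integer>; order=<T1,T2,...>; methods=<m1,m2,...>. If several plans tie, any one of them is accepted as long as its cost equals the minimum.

cost=2423300; order=A,C,D,E,F,B; methods=hash,hash,hash,hash,hash

Selinger DP (subsets sized 1..n):
  {F}: scan cost=60, card=60
  {E}: scan cost=100, card=100
  {D}: scan cost=120, card=120
  {C}: scan cost=100, card=100
  {A}: scan cost=250, card=250
  {B}: scan cost=300, card=300
  {EF}: card=1500; try (F,hash)→920, (E,merge)→1280, (F,merge)→1320, (E,hash)→1520, (E,nl_idx)→1980, (E,nl)→6060 …(+1); best=920 via (F,hash)
  {DE}: card=1500; try (E,hash)→1640, (D,merge)→1860, (E,merge)→1880, (D,hash)→1880, (E,nl_idx)→2460, (D,nl)→12100 …(+1); best=1640 via (E,hash)
  {CD}: card=6000; try (C,hash)→1640, (D,merge)→1860, (D,hash)→1880, (C,merge)→1880, (D,nl)→12100, (C,nl)→12120; best=1640 via (C,hash)
  {AC}: card=200; try (C,hash)→1900, (A,merge)→3150, (C,merge)→3300, (A,hash)→4200, (A,nl)→25100, (C,nl)→25250; best=1900 via (C,hash)
  {AB}: card=15000; try (A,hash)→4600, (B,merge)→5500, (A,merge)→5550, (B,hash)→5900, (B,nl_idx)→17500, (B,nl)→75250 …(+1); best=4600 via (A,hash)
  {DEF}: card=22500; try (F,hash)→3860, (D,hash)→4100, (D,merge)→19880, (F,merge)→20060, (F,nl)→91640, (D,nl)→180920; best=3860 via (F,hash)
  {CDE}: card=75000; try (C,hash)→4540, (E,hash)→9040, (C,merge)→20440, (E,merge)→86440, (E,nl_idx)→118640, (C,nl)→151640 …(+1); best=4540 via (C,hash)
  {ACD}: card=12000; try (D,hash)→3780, (D,merge)→4660, (A,hash)→11640, (D,nl)→25900, (A,merge)→87890, (A,nl)→1501640; best=3780 via (D,hash)
  {ABC}: card=12000; try (B,merge)→6700, (B,hash)→7500, (B,nl_idx)→15700, (C,hash)→21000, (B,nl)→61900, (C,merge)→230400 …(+1); best=6700 via (B,merge)
  {CDEF}: card=1125000; try (C,hash)→27760, (F,hash)→80260, (C,merge)→364660, (F,merge)→1354960, (C,nl)→2253860, (F,nl)→4504540; best=27760 via (C,hash)
  {ACDE}: card=150000; try (E,hash)→17180, (A,hash)→83540, (E,merge)→184580, (E,nl_idx)→237780, (E,nl)→1203780, (A,merge)→1356790 …(+1); best=17180 via (E,hash)
  {ABCD}: card=720000; try (D,hash)→20380, (B,hash)→21180, (B,merge)→186780, (D,merge)→187660, (B,nl_idx)→831780, (D,nl)→1446700 …(+1); best=20380 via (D,hash)
  {ACDEF}: card=2250000; try (F,hash)→167900, (A,hash)→1156760, (F,merge)→2867600, (F,nl)→9017180, (A,merge)→24780010, (A,nl)→281277760; best=167900 via (F,hash)
  {ABCDE}: card=9000000; try (B,hash)→172580, (E,hash)→741780, (B,merge)→2870180, (B,nl_idx)→10367180, (E,nl_idx)→14060380, (E,merge)→15141180 …(+2); best=172580 via (B,hash)
  {ABCDEF}: card=135000000; try (B,hash)→2423300, (F,hash)→9173300, (B,merge)→51920900, (B,nl_idx)→155417900, (F,merge)→225173000, (F,nl)→540172580 …(+1); best=2423300 via (B,hash)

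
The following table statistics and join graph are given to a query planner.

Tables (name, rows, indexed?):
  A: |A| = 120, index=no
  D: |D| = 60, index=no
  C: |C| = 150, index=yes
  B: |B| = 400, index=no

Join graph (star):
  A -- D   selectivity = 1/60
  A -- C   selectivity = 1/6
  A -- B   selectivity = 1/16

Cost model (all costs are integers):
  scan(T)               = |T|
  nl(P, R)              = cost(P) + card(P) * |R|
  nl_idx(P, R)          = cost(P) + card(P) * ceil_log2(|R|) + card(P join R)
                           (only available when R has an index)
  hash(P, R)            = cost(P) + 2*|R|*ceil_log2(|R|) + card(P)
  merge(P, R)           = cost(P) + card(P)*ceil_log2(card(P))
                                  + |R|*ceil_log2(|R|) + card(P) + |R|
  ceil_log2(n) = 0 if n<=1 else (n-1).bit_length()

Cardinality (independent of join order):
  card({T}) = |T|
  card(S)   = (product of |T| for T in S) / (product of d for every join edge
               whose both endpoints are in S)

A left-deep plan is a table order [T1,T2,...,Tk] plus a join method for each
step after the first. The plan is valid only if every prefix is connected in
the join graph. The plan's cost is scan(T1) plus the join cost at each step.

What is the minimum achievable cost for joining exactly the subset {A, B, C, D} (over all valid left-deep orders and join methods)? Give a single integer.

11320

Selinger DP over subsets of {A,B,C,D}:
  {A}: scan cost=120, card=120
  {D}: scan cost=60, card=60
  {C}: scan cost=150, card=150
  {B}: scan cost=400, card=400
  {AD}: card=120; try (D,hash)→960, (A,merge)→1440, (D,merge)→1500, (A,hash)→1800, (A,nl)→7260, (D,nl)→7320; best=960 via (D,hash)
  {AC}: card=3000; try (A,hash)→1980, (C,merge)→2430, (A,merge)→2460, (C,hash)→2640, (C,nl_idx)→4080, (C,nl)→18120 …(+1); best=1980 via (A,hash)
  {AB}: card=3000; try (A,hash)→2480, (B,merge)→5080, (A,merge)→5360, (B,hash)→7440, (B,nl)→48120, (A,nl)→48400; best=2480 via (A,hash)
  {ACD}: card=3000; try (C,merge)→3270, (C,hash)→3480, (C,nl_idx)→4920, (D,hash)→5700, (C,nl)→18960, (D,merge)→41400 …(+1); best=3270 via (C,merge)
  {ABD}: card=3000; try (B,merge)→5920, (D,hash)→6200, (B,hash)→8280, (D,merge)→41900, (B,nl)→48960, (D,nl)→182480; best=5920 via (B,merge)
  {ABC}: card=75000; try (C,hash)→7880, (B,hash)→12180, (C,merge)→42830, (B,merge)→44980, (C,nl_idx)→101480, (C,nl)→452480 …(+1); best=7880 via (C,hash)
  {ABCD}: card=75000; try (C,hash)→11320, (B,hash)→13470, (C,merge)→46270, (B,merge)→46270, (D,hash)→83600, (C,nl_idx)→104920 …(+4); best=11320 via (C,hash)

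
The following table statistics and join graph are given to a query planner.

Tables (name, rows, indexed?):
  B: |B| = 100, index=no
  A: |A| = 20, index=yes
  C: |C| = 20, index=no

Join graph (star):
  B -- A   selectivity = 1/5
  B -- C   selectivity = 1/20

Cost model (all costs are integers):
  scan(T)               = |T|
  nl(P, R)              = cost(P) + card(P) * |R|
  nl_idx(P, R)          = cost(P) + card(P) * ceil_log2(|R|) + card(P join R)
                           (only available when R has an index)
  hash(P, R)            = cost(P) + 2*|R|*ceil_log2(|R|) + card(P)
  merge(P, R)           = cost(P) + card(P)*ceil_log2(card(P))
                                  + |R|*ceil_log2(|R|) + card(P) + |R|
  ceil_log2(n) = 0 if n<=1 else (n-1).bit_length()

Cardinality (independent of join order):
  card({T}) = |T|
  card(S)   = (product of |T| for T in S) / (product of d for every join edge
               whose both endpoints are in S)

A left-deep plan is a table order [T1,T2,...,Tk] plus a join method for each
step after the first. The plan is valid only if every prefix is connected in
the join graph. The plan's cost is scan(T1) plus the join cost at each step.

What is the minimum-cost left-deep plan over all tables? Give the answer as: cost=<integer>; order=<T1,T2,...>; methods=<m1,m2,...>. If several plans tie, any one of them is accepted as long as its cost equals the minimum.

cost=700; order=B,C,A; methods=hash,hash

Selinger DP (subsets sized 1..n):
  {B}: scan cost=100, card=100
  {A}: scan cost=20, card=20
  {C}: scan cost=20, card=20
  {AB}: card=400; try (A,hash)→400, (B,merge)→940, (A,nl_idx)→1000, (A,merge)→1020, (B,hash)→1440, (B,nl)→2020 …(+1); best=400 via (A,hash)
  {BC}: card=100; try (C,hash)→400, (B,merge)→940, (C,merge)→1020, (B,hash)→1440, (B,nl)→2020, (C,nl)→2100; best=400 via (C,hash)
  {ABC}: card=400; try (A,hash)→700, (C,hash)→1000, (A,nl_idx)→1300, (A,merge)→1320, (A,nl)→2400, (C,merge)→4520 …(+1); best=700 via (A,hash)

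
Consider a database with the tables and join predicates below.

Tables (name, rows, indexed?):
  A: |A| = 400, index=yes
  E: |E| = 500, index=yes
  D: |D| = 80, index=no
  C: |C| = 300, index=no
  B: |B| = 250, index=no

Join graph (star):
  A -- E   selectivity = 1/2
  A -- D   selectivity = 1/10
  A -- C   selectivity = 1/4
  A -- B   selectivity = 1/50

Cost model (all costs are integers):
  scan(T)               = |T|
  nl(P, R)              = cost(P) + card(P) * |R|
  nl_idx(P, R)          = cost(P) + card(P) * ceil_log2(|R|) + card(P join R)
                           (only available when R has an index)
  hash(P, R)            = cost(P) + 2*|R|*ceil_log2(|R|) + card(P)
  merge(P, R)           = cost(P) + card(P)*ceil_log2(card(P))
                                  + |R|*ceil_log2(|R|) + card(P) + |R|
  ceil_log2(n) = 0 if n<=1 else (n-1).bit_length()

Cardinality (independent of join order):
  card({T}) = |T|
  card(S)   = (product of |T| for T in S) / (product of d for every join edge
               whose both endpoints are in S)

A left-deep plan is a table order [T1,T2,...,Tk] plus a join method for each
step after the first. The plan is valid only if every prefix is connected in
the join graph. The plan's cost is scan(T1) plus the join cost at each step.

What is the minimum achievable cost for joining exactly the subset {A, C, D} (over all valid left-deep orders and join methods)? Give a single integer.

Selinger DP over subsets of {A,C,D}:
  {A}: scan cost=400, card=400
  {D}: scan cost=80, card=80
  {C}: scan cost=300, card=300
  {AD}: card=3200; try (D,hash)→1920, (A,nl_idx)→4000, (A,merge)→4720, (D,merge)→5040, (A,hash)→7360, (A,nl)→32080 …(+1); best=1920 via (D,hash)
  {AC}: card=30000; try (C,hash)→6200, (A,merge)→7300, (C,merge)→7400, (A,hash)→7800, (A,nl_idx)→33000, (A,nl)→120300 …(+1); best=6200 via (C,hash)
  {ACD}: card=240000; try (C,hash)→10520, (D,hash)→37320, (C,merge)→46520, (D,merge)→486840, (C,nl)→961920, (D,nl)→2406200; best=10520 via (C,hash)

10520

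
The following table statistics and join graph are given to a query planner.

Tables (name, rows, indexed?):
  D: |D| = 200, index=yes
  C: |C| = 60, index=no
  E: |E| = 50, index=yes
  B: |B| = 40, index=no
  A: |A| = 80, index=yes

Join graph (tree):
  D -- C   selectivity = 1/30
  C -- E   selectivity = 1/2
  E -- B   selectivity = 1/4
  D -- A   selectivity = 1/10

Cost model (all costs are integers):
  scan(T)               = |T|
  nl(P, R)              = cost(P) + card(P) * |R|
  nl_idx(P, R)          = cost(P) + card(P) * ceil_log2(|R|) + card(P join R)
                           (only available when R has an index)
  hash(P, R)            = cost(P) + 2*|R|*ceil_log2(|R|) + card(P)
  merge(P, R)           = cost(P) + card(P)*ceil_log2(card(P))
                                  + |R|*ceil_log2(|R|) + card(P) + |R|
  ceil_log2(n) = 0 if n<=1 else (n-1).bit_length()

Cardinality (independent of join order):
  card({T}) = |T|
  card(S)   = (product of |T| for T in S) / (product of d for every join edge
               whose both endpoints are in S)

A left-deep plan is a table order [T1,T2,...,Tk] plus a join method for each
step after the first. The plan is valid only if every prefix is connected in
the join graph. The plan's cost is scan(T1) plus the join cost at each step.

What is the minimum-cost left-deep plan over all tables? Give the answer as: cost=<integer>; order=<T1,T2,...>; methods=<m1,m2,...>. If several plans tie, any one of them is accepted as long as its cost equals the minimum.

cost=86740; order=C,D,A,E,B; methods=nl_idx,hash,hash,hash

Selinger DP (subsets sized 1..n):
  {D}: scan cost=200, card=200
  {C}: scan cost=60, card=60
  {E}: scan cost=50, card=50
  {B}: scan cost=40, card=40
  {A}: scan cost=80, card=80
  {CD}: card=400; try (D,nl_idx)→940, (C,hash)→1120, (D,merge)→2280, (C,merge)→2420, (D,hash)→3320, (D,nl)→12060 …(+1); best=940 via (D,nl_idx)
  {AD}: card=1600; try (A,hash)→1520, (D,nl_idx)→2320, (D,merge)→2520, (A,merge)→2640, (A,nl_idx)→3200, (D,hash)→3360 …(+2); best=1520 via (A,hash)
  {CE}: card=1500; try (E,hash)→720, (C,hash)→820, (C,merge)→820, (E,merge)→830, (E,nl_idx)→1920, (C,nl)→3050 …(+1); best=720 via (E,hash)
  {BE}: card=500; try (B,hash)→580, (E,merge)→670, (E,hash)→680, (B,merge)→680, (E,nl_idx)→780, (E,nl)→2040 …(+1); best=580 via (B,hash)
  {CDE}: card=10000; try (E,hash)→1940, (E,merge)→5290, (D,hash)→5420, (E,nl_idx)→13340, (D,merge)→20520, (E,nl)→20940 …(+2); best=1940 via (E,hash)
  {ACD}: card=3200; try (A,hash)→2460, (C,hash)→3840, (A,merge)→5580, (A,nl_idx)→6940, (C,merge)→21140, (A,nl)→32940 …(+1); best=2460 via (A,hash)
  {BCE}: card=15000; try (C,hash)→1800, (B,hash)→2700, (C,merge)→6000, (B,merge)→19000, (C,nl)→30580, (B,nl)→60720; best=1800 via (C,hash)
  {BCDE}: card=100000; try (B,hash)→12420, (D,hash)→20000, (B,merge)→152220, (D,nl_idx)→221800, (D,merge)→228600, (B,nl)→401940 …(+1); best=12420 via (B,hash)
  {ACDE}: card=80000; try (E,hash)→6260, (A,hash)→13060, (E,merge)→44410, (E,nl_idx)→101660, (A,nl_idx)→151940, (A,merge)→152580 …(+2); best=6260 via (E,hash)
  {ABCDE}: card=800000; try (B,hash)→86740, (A,hash)→113540, (B,merge)→1446540, (A,nl_idx)→1512420, (A,merge)→1813060, (B,nl)→3206260 …(+1); best=86740 via (B,hash)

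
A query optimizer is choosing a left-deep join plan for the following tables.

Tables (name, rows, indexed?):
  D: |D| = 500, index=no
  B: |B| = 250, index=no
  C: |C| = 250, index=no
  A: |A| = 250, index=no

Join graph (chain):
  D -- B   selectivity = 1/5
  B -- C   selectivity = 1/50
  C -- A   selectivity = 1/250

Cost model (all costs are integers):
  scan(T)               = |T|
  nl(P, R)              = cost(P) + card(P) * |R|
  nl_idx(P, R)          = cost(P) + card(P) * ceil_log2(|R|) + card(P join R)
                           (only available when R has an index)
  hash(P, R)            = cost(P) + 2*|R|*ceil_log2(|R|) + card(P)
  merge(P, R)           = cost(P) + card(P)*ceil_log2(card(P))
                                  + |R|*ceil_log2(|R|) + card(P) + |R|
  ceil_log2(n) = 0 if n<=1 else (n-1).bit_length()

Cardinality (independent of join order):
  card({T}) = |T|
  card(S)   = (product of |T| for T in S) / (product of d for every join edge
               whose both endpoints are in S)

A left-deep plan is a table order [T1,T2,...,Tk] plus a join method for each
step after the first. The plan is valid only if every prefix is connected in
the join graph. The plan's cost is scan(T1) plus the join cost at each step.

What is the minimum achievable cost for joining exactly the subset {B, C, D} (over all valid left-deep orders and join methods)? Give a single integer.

Selinger DP over subsets of {B,C,D}:
  {D}: scan cost=500, card=500
  {B}: scan cost=250, card=250
  {C}: scan cost=250, card=250
  {BD}: card=25000; try (B,hash)→5000, (D,merge)→7500, (B,merge)→7750, (D,hash)→9500, (D,nl)→125250, (B,nl)→125500; best=5000 via (B,hash)
  {BC}: card=1250; try (C,hash)→4500, (B,hash)→4500, (C,merge)→4750, (B,merge)→4750, (C,nl)→62750, (B,nl)→62750; best=4500 via (C,hash)
  {BCD}: card=125000; try (D,hash)→14750, (D,merge)→24500, (C,hash)→34000, (C,merge)→407250, (D,nl)→629500, (C,nl)→6255000; best=14750 via (D,hash)

14750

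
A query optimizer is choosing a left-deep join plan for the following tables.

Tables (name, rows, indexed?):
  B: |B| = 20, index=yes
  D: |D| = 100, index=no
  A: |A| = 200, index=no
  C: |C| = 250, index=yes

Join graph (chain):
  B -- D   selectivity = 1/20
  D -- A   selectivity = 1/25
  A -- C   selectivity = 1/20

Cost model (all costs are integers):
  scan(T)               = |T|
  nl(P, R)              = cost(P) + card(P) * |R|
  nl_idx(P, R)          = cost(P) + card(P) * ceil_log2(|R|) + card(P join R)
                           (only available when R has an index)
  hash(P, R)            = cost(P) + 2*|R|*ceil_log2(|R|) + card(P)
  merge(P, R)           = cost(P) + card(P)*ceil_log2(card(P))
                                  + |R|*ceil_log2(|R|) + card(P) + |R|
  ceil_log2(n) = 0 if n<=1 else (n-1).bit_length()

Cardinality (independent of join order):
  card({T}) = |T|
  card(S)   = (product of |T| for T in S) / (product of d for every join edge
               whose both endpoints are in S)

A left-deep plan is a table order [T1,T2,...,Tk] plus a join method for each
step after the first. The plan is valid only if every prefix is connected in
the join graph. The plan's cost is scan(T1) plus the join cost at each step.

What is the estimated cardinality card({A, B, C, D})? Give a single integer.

Tables in S: A(200), B(20), C(250), D(100)
Edges inside S: B-D(d=20), D-A(d=25), A-C(d=20)
numerator = 200 * 20 * 250 * 100 = 100000000
denominator = 20 * 25 * 20 = 10000
card(S) = 100000000 / 10000 = 10000

10000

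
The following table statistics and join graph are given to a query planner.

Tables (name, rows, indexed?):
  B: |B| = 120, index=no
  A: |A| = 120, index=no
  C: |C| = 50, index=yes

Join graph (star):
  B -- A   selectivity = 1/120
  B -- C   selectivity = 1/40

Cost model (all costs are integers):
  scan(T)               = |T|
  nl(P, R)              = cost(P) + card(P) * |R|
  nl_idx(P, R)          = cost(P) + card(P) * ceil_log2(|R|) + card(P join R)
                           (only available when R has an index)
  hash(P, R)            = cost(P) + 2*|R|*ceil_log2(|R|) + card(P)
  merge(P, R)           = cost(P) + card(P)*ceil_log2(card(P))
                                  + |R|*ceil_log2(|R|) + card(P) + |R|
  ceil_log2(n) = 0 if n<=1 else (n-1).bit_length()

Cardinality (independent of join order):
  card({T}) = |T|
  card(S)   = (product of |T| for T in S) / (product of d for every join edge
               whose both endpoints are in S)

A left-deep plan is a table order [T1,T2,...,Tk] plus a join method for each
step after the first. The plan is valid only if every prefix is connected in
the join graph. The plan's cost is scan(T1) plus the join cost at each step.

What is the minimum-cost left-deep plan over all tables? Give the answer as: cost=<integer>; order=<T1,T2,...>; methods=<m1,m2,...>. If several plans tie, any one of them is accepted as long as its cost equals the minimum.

Selinger DP (subsets sized 1..n):
  {B}: scan cost=120, card=120
  {A}: scan cost=120, card=120
  {C}: scan cost=50, card=50
  {AB}: card=120; try (B,hash)→1920, (A,hash)→1920, (B,merge)→2040, (A,merge)→2040, (B,nl)→14520, (A,nl)→14520; best=1920 via (B,hash)
  {BC}: card=150; try (C,hash)→840, (C,nl_idx)→990, (B,merge)→1360, (C,merge)→1430, (B,hash)→1780, (B,nl)→6050 …(+1); best=840 via (C,hash)
  {ABC}: card=150; try (C,hash)→2640, (A,hash)→2670, (C,nl_idx)→2790, (A,merge)→3150, (C,merge)→3230, (C,nl)→7920 …(+1); best=2640 via (C,hash)

cost=2640; order=A,B,C; methods=hash,hash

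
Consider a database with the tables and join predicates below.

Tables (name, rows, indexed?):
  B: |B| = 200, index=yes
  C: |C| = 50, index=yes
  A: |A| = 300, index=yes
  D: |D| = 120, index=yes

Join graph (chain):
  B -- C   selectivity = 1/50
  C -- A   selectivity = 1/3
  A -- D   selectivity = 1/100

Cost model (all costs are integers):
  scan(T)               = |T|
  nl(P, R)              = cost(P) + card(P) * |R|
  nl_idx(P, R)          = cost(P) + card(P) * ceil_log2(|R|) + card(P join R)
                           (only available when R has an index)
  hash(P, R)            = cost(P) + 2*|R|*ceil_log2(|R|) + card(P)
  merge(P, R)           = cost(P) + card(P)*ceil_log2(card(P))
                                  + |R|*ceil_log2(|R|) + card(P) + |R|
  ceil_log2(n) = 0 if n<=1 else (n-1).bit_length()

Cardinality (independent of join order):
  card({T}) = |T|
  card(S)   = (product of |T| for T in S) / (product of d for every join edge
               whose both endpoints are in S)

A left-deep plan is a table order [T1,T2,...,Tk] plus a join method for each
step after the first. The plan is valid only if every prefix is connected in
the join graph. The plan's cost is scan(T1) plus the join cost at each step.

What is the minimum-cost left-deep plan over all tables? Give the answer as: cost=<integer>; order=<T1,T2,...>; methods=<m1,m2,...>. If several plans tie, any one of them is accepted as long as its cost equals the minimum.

cost=11720; order=D,A,C,B; methods=nl_idx,hash,hash

Selinger DP (subsets sized 1..n):
  {B}: scan cost=200, card=200
  {C}: scan cost=50, card=50
  {A}: scan cost=300, card=300
  {D}: scan cost=120, card=120
  {BC}: card=200; try (B,nl_idx)→650, (C,hash)→1000, (C,nl_idx)→1600, (B,merge)→2200, (C,merge)→2350, (B,hash)→3300 …(+2); best=650 via (B,nl_idx)
  {AC}: card=5000; try (C,hash)→1200, (A,merge)→3400, (C,merge)→3650, (A,hash)→5500, (A,nl_idx)→5500, (C,nl_idx)→7100 …(+2); best=1200 via (C,hash)
  {AD}: card=360; try (A,nl_idx)→1560, (D,hash)→2280, (D,nl_idx)→2760, (A,merge)→4080, (D,merge)→4260, (A,hash)→5640 …(+2); best=1560 via (A,nl_idx)
  {ABC}: card=20000; try (A,merge)→5450, (A,hash)→6250, (B,hash)→9400, (A,nl_idx)→22450, (A,nl)→60650, (B,nl_idx)→61200 …(+2); best=5450 via (A,merge)
  {ACD}: card=6000; try (C,hash)→2520, (C,merge)→5510, (D,hash)→7880, (C,nl_idx)→9720, (C,nl)→19560, (D,nl_idx)→42200 …(+2); best=2520 via (C,hash)
  {ABCD}: card=24000; try (B,hash)→11720, (D,hash)→27130, (B,nl_idx)→74520, (B,merge)→88320, (D,nl_idx)→169450, (D,merge)→326410 …(+2); best=11720 via (B,hash)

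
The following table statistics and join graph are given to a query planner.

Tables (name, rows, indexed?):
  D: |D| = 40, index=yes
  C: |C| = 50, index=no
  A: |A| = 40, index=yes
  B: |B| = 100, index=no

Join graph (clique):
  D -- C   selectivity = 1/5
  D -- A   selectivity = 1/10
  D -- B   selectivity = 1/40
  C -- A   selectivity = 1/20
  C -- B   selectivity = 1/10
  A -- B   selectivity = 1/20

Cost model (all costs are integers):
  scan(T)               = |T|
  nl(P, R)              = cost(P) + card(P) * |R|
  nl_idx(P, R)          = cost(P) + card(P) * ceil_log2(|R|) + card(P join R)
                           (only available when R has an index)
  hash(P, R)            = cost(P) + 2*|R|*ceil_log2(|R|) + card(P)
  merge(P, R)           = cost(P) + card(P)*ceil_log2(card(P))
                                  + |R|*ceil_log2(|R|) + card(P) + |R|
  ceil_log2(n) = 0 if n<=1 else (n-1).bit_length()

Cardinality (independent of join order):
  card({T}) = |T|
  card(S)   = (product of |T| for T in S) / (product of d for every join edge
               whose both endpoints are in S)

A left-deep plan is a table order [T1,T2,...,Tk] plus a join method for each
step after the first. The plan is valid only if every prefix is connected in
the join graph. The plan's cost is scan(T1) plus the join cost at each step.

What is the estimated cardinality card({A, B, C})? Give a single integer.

50

Tables in S: A(40), B(100), C(50)
Edges inside S: C-A(d=20), C-B(d=10), A-B(d=20)
numerator = 40 * 100 * 50 = 200000
denominator = 20 * 10 * 20 = 4000
card(S) = 200000 / 4000 = 50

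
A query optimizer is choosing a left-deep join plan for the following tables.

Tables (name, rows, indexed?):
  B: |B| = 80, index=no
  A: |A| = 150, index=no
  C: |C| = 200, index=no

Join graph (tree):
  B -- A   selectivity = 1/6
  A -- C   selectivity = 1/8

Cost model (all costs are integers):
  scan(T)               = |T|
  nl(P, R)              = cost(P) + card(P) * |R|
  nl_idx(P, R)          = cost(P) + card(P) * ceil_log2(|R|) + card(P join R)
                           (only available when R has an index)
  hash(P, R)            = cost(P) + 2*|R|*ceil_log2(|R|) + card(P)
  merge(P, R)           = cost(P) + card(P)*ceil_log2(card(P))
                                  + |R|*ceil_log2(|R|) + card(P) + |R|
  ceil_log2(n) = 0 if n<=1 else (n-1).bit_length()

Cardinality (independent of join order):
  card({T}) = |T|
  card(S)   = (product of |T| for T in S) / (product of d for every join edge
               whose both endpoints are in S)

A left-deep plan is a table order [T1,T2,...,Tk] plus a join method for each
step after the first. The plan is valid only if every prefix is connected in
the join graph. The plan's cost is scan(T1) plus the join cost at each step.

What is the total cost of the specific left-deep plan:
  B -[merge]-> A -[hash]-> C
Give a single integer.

step 1: scan B: cost=80, card=80
step 2: join A via merge
    card(P join A) = 80*150/(6) = 2000
    cost = 80 + 80*7 + 150*8 + 80 + 150 = 2070
step 3: join C via hash
    card(P join C) = 2000*200/(8) = 50000
    cost = 2070 + 2*200*8 + 2000 = 7270

7270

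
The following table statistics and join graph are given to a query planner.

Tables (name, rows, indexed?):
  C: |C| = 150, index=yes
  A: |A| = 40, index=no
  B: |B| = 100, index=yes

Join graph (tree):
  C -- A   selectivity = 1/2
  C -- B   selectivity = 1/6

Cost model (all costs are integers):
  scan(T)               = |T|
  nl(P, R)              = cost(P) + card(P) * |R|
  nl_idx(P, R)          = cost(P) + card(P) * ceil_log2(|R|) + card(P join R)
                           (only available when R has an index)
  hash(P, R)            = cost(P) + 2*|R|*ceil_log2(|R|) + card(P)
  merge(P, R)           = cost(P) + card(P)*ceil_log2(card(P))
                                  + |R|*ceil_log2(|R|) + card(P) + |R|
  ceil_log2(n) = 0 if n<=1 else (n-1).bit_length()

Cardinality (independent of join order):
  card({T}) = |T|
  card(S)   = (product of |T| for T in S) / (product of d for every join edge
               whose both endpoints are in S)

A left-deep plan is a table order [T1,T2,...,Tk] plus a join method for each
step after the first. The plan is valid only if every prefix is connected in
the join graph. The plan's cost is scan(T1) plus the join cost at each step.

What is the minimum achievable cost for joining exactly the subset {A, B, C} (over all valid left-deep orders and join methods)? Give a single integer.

Selinger DP over subsets of {A,B,C}:
  {C}: scan cost=150, card=150
  {A}: scan cost=40, card=40
  {B}: scan cost=100, card=100
  {AC}: card=3000; try (A,hash)→780, (C,merge)→1670, (A,merge)→1780, (C,hash)→2480, (C,nl_idx)→3360, (C,nl)→6040 …(+1); best=780 via (A,hash)
  {BC}: card=2500; try (B,hash)→1700, (C,merge)→2250, (B,merge)→2300, (C,hash)→2600, (C,nl_idx)→3400, (B,nl_idx)→3700 …(+2); best=1700 via (B,hash)
  {ABC}: card=50000; try (A,hash)→4680, (B,hash)→5180, (A,merge)→34480, (B,merge)→40580, (B,nl_idx)→71780, (A,nl)→101700 …(+1); best=4680 via (A,hash)

4680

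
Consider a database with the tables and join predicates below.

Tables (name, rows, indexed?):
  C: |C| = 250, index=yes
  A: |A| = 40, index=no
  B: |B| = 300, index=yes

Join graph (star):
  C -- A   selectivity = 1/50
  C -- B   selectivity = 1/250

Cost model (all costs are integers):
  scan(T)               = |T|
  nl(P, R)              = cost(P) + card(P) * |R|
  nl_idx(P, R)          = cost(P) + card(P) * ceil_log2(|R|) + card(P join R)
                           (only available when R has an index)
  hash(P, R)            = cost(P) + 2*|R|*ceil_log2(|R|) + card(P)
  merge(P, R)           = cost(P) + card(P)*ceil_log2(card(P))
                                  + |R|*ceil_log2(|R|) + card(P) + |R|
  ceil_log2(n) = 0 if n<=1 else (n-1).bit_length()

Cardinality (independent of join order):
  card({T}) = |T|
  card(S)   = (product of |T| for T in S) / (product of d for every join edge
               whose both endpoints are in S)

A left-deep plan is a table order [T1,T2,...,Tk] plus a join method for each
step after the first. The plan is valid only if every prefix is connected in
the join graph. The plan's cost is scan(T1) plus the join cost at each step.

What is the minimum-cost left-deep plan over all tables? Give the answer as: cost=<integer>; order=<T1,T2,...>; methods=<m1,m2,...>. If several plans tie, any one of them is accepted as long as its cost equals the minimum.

Selinger DP (subsets sized 1..n):
  {C}: scan cost=250, card=250
  {A}: scan cost=40, card=40
  {B}: scan cost=300, card=300
  {AC}: card=200; try (C,nl_idx)→560, (A,hash)→980, (C,merge)→2570, (A,merge)→2780, (C,hash)→4080, (C,nl)→10040 …(+1); best=560 via (C,nl_idx)
  {BC}: card=300; try (B,nl_idx)→2800, (C,nl_idx)→3000, (C,hash)→4600, (B,merge)→5500, (C,merge)→5550, (B,hash)→5900 …(+2); best=2800 via (B,nl_idx)
  {ABC}: card=240; try (B,nl_idx)→2600, (A,hash)→3580, (B,merge)→5360, (A,merge)→6080, (B,hash)→6160, (A,nl)→14800 …(+1); best=2600 via (B,nl_idx)

cost=2600; order=A,C,B; methods=nl_idx,nl_idx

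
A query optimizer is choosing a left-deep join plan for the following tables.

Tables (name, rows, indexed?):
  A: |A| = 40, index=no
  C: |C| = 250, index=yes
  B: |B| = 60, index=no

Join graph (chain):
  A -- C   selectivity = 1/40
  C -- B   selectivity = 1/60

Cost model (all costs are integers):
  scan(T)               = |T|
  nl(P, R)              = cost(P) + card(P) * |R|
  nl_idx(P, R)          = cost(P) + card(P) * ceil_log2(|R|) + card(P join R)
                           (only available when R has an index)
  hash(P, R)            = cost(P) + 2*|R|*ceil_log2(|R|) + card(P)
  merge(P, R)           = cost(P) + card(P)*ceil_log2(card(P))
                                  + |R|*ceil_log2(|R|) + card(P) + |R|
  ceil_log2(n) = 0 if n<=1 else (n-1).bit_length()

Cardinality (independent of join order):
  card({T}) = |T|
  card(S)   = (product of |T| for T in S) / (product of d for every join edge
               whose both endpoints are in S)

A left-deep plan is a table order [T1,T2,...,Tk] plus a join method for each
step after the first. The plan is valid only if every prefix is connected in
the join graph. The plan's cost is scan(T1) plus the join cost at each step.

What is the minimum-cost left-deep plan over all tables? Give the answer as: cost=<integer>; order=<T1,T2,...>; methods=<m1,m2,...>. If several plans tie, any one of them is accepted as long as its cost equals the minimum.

cost=1520; order=B,C,A; methods=nl_idx,hash

Selinger DP (subsets sized 1..n):
  {A}: scan cost=40, card=40
  {C}: scan cost=250, card=250
  {B}: scan cost=60, card=60
  {AC}: card=250; try (C,nl_idx)→610, (A,hash)→980, (C,merge)→2570, (A,merge)→2780, (C,hash)→4080, (C,nl)→10040 …(+1); best=610 via (C,nl_idx)
  {BC}: card=250; try (C,nl_idx)→790, (B,hash)→1220, (C,merge)→2730, (B,merge)→2920, (C,hash)→4120, (C,nl)→15060 …(+1); best=790 via (C,nl_idx)
  {ABC}: card=250; try (A,hash)→1520, (B,hash)→1580, (B,merge)→3280, (A,merge)→3320, (A,nl)→10790, (B,nl)→15610; best=1520 via (A,hash)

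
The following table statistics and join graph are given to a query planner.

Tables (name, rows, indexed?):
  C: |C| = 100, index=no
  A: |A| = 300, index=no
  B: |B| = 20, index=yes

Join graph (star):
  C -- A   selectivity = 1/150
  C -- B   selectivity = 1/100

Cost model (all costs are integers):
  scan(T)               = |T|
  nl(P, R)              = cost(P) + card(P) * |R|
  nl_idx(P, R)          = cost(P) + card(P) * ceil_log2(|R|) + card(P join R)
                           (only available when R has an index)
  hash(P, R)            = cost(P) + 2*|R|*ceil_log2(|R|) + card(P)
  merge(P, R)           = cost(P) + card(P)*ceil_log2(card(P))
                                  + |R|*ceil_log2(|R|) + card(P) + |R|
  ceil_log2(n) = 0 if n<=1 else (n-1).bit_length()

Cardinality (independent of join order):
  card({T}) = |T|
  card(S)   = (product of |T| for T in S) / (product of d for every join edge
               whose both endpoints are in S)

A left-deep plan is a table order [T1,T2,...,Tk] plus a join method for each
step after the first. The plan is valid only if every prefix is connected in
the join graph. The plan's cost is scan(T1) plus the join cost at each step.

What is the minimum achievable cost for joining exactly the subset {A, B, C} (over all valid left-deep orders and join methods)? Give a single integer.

Selinger DP over subsets of {A,B,C}:
  {C}: scan cost=100, card=100
  {A}: scan cost=300, card=300
  {B}: scan cost=20, card=20
  {AC}: card=200; try (C,hash)→2000, (A,merge)→3900, (C,merge)→4100, (A,hash)→5600, (A,nl)→30100, (C,nl)→30300; best=2000 via (C,hash)
  {BC}: card=20; try (B,hash)→400, (B,nl_idx)→620, (C,merge)→940, (B,merge)→1020, (C,hash)→1440, (C,nl)→2020 …(+1); best=400 via (B,hash)
  {ABC}: card=40; try (B,hash)→2400, (B,nl_idx)→3040, (A,merge)→3520, (B,merge)→3920, (A,hash)→5820, (B,nl)→6000 …(+1); best=2400 via (B,hash)

2400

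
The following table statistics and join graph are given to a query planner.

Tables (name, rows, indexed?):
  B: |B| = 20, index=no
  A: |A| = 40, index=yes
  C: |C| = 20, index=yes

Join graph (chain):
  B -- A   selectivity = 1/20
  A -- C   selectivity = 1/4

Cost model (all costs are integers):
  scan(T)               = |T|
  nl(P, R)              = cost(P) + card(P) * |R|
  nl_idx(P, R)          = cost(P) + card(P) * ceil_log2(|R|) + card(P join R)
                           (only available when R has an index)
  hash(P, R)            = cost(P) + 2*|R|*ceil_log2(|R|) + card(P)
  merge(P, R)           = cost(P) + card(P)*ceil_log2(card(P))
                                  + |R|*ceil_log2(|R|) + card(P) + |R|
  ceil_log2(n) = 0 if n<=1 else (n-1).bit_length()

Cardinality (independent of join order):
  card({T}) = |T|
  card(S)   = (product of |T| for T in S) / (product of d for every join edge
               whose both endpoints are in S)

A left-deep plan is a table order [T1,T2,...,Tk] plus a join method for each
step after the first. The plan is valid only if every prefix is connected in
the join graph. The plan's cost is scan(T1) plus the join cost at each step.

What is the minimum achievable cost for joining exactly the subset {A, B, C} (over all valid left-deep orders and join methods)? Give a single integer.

Selinger DP over subsets of {A,B,C}:
  {B}: scan cost=20, card=20
  {A}: scan cost=40, card=40
  {C}: scan cost=20, card=20
  {AB}: card=40; try (A,nl_idx)→180, (B,hash)→280, (A,merge)→420, (B,merge)→440, (A,hash)→520, (A,nl)→820 …(+1); best=180 via (A,nl_idx)
  {AC}: card=200; try (C,hash)→280, (A,nl_idx)→340, (A,merge)→420, (C,merge)→440, (C,nl_idx)→440, (A,hash)→520 …(+2); best=280 via (C,hash)
  {ABC}: card=200; try (C,hash)→420, (C,merge)→580, (C,nl_idx)→580, (B,hash)→680, (C,nl)→980, (B,merge)→2200 …(+1); best=420 via (C,hash)

420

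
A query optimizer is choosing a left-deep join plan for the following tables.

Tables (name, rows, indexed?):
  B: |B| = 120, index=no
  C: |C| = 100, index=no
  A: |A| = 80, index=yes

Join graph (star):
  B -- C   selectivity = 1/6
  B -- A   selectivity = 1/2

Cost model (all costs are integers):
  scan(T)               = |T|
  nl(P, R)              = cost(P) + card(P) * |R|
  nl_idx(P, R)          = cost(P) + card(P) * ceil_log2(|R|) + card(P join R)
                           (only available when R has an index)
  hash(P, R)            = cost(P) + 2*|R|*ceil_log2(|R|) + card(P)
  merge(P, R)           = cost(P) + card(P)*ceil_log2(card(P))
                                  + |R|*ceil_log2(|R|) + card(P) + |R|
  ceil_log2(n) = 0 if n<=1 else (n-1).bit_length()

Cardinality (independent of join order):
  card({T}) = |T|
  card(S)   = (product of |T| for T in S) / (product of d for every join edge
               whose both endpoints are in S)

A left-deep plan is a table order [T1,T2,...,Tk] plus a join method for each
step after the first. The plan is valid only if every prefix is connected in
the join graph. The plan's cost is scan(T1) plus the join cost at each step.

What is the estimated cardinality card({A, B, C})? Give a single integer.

Tables in S: A(80), B(120), C(100)
Edges inside S: B-C(d=6), B-A(d=2)
numerator = 80 * 120 * 100 = 960000
denominator = 6 * 2 = 12
card(S) = 960000 / 12 = 80000

80000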